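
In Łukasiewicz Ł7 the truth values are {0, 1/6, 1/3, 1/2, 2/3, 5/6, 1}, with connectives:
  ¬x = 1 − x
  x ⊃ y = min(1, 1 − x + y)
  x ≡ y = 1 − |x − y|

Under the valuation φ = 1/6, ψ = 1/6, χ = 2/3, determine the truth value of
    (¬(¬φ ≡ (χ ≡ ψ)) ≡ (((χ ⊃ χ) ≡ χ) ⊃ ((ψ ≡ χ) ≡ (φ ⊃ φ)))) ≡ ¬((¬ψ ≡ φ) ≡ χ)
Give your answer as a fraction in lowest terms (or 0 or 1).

5/6

¬φ = ¬1/6 = 5/6
χ ≡ ψ = 2/3 ≡ 1/6 = 1/2
¬φ ≡ (χ ≡ ψ) = 5/6 ≡ 1/2 = 2/3
¬(¬φ ≡ (χ ≡ ψ)) = ¬2/3 = 1/3
χ ⊃ χ = 2/3 ⊃ 2/3 = 1
(χ ⊃ χ) ≡ χ = 1 ≡ 2/3 = 2/3
ψ ≡ χ = 1/6 ≡ 2/3 = 1/2
φ ⊃ φ = 1/6 ⊃ 1/6 = 1
(ψ ≡ χ) ≡ (φ ⊃ φ) = 1/2 ≡ 1 = 1/2
((χ ⊃ χ) ≡ χ) ⊃ ((ψ ≡ χ) ≡ (φ ⊃ φ)) = 2/3 ⊃ 1/2 = 5/6
¬(¬φ ≡ (χ ≡ ψ)) ≡ (((χ ⊃ χ) ≡ χ) ⊃ ((ψ ≡ χ) ≡ (φ ⊃ φ))) = 1/3 ≡ 5/6 = 1/2
¬ψ = ¬1/6 = 5/6
¬ψ ≡ φ = 5/6 ≡ 1/6 = 1/3
(¬ψ ≡ φ) ≡ χ = 1/3 ≡ 2/3 = 2/3
¬((¬ψ ≡ φ) ≡ χ) = ¬2/3 = 1/3
(¬(¬φ ≡ (χ ≡ ψ)) ≡ (((χ ⊃ χ) ≡ χ) ⊃ ((ψ ≡ χ) ≡ (φ ⊃ φ)))) ≡ ¬((¬ψ ≡ φ) ≡ χ) = 1/2 ≡ 1/3 = 5/6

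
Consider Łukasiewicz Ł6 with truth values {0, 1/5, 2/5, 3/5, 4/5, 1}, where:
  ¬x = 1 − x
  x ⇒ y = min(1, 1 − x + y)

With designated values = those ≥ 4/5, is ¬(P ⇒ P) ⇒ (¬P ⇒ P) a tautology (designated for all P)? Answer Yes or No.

Yes

P = 0 ↦ 1
P = 1/5 ↦ 1
P = 2/5 ↦ 1
P = 3/5 ↦ 1
P = 4/5 ↦ 1
P = 1 ↦ 1
Every assignment gives a value ≥ 4/5.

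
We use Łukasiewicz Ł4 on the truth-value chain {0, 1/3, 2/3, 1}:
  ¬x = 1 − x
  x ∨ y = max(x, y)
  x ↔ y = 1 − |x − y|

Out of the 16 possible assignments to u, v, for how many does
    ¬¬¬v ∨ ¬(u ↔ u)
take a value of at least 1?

4

u = 0, v = 0 ↦ 1  ≥
u = 0, v = 1/3 ↦ 2/3  <
u = 0, v = 2/3 ↦ 1/3  <
u = 0, v = 1 ↦ 0  <
u = 1/3, v = 0 ↦ 1  ≥
u = 1/3, v = 1/3 ↦ 2/3  <
u = 1/3, v = 2/3 ↦ 1/3  <
u = 1/3, v = 1 ↦ 0  <
u = 2/3, v = 0 ↦ 1  ≥
u = 2/3, v = 1/3 ↦ 2/3  <
u = 2/3, v = 2/3 ↦ 1/3  <
u = 2/3, v = 1 ↦ 0  <
u = 1, v = 0 ↦ 1  ≥
u = 1, v = 1/3 ↦ 2/3  <
u = 1, v = 2/3 ↦ 1/3  <
u = 1, v = 1 ↦ 0  <
So 4 of the 16 assignments meet the threshold.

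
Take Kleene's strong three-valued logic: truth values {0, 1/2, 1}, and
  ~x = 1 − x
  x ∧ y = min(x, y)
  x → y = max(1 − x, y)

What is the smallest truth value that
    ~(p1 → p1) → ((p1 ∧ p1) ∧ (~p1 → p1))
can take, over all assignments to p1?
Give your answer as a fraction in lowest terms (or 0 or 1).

Take p1 = 1/2:
p1 → p1 = 1/2 → 1/2 = 1/2
~(p1 → p1) = ~1/2 = 1/2
p1 ∧ p1 = 1/2 ∧ 1/2 = 1/2
~p1 = ~1/2 = 1/2
~p1 → p1 = 1/2 → 1/2 = 1/2
(p1 ∧ p1) ∧ (~p1 → p1) = 1/2 ∧ 1/2 = 1/2
~(p1 → p1) → ((p1 ∧ p1) ∧ (~p1 → p1)) = 1/2 → 1/2 = 1/2
No assignment yields a value below 1/2, so this is the minimum.

1/2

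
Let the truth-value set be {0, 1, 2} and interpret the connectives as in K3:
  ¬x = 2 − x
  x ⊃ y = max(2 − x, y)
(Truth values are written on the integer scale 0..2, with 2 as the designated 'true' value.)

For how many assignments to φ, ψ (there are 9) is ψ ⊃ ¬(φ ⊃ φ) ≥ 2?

3

φ = 0, ψ = 0 ↦ 2  ≥
φ = 0, ψ = 1 ↦ 1  <
φ = 0, ψ = 2 ↦ 0  <
φ = 1, ψ = 0 ↦ 2  ≥
φ = 1, ψ = 1 ↦ 1  <
φ = 1, ψ = 2 ↦ 1  <
φ = 2, ψ = 0 ↦ 2  ≥
φ = 2, ψ = 1 ↦ 1  <
φ = 2, ψ = 2 ↦ 0  <
So 3 of the 9 assignments meet the threshold.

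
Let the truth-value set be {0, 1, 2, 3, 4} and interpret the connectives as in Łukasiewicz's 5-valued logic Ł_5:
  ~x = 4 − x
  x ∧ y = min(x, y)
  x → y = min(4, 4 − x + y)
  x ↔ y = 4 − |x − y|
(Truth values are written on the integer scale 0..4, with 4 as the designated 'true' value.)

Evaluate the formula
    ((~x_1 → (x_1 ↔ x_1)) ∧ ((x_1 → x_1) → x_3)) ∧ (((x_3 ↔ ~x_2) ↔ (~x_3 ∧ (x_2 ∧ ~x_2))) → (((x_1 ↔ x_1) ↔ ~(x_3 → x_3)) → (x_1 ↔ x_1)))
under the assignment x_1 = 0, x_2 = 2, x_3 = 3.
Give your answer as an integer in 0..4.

3

~x_1 = ~0 = 4
x_1 ↔ x_1 = 0 ↔ 0 = 4
~x_1 → (x_1 ↔ x_1) = 4 → 4 = 4
x_1 → x_1 = 0 → 0 = 4
(x_1 → x_1) → x_3 = 4 → 3 = 3
(~x_1 → (x_1 ↔ x_1)) ∧ ((x_1 → x_1) → x_3) = 4 ∧ 3 = 3
~x_2 = ~2 = 2
x_3 ↔ ~x_2 = 3 ↔ 2 = 3
~x_3 = ~3 = 1
~x_2 = ~2 = 2
x_2 ∧ ~x_2 = 2 ∧ 2 = 2
~x_3 ∧ (x_2 ∧ ~x_2) = 1 ∧ 2 = 1
(x_3 ↔ ~x_2) ↔ (~x_3 ∧ (x_2 ∧ ~x_2)) = 3 ↔ 1 = 2
x_1 ↔ x_1 = 0 ↔ 0 = 4
x_3 → x_3 = 3 → 3 = 4
~(x_3 → x_3) = ~4 = 0
(x_1 ↔ x_1) ↔ ~(x_3 → x_3) = 4 ↔ 0 = 0
x_1 ↔ x_1 = 0 ↔ 0 = 4
((x_1 ↔ x_1) ↔ ~(x_3 → x_3)) → (x_1 ↔ x_1) = 0 → 4 = 4
((x_3 ↔ ~x_2) ↔ (~x_3 ∧ (x_2 ∧ ~x_2))) → (((x_1 ↔ x_1) ↔ ~(x_3 → x_3)) → (x_1 ↔ x_1)) = 2 → 4 = 4
((~x_1 → (x_1 ↔ x_1)) ∧ ((x_1 → x_1) → x_3)) ∧ (((x_3 ↔ ~x_2) ↔ (~x_3 ∧ (x_2 ∧ ~x_2))) → (((x_1 ↔ x_1) ↔ ~(x_3 → x_3)) → (x_1 ↔ x_1))) = 3 ∧ 4 = 3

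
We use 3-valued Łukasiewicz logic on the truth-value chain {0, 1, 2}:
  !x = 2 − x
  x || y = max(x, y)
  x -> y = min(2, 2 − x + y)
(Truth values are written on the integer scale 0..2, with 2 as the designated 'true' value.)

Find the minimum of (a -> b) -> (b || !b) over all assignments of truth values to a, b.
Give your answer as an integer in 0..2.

Take a = 0, b = 1:
a -> b = 0 -> 1 = 2
!b = !1 = 1
b || !b = 1 || 1 = 1
(a -> b) -> (b || !b) = 2 -> 1 = 1
No assignment yields a value below 1, so this is the minimum.

1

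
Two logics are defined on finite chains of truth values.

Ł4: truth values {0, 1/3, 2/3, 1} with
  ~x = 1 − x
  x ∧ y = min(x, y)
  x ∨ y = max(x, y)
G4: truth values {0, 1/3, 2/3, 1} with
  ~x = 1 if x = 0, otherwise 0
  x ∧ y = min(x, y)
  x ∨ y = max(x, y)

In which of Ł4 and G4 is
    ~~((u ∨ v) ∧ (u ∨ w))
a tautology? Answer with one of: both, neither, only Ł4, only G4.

neither

In Ł4: at u = 0, v = 0, w = 0 the value is 0 — not a tautology.
In G4: at u = 0, v = 0, w = 0 the value is 0 — not a tautology.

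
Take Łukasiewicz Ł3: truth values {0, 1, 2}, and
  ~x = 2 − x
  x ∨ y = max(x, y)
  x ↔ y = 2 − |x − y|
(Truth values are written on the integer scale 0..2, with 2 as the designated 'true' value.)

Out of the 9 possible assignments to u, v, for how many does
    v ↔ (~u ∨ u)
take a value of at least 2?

3

u = 0, v = 0 ↦ 0  <
u = 0, v = 1 ↦ 1  <
u = 0, v = 2 ↦ 2  ≥
u = 1, v = 0 ↦ 1  <
u = 1, v = 1 ↦ 2  ≥
u = 1, v = 2 ↦ 1  <
u = 2, v = 0 ↦ 0  <
u = 2, v = 1 ↦ 1  <
u = 2, v = 2 ↦ 2  ≥
So 3 of the 9 assignments meet the threshold.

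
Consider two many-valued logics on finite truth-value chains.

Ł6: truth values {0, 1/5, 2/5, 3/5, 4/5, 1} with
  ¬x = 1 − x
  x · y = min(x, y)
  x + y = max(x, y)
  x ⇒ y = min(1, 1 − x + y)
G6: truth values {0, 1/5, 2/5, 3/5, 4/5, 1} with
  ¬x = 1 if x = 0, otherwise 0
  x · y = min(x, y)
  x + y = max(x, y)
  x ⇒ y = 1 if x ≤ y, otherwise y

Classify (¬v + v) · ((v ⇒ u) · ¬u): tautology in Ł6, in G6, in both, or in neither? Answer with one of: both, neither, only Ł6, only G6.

In Ł6: at u = 0, v = 1/5 the value is 4/5 — not a tautology.
In G6: at u = 0, v = 1/5 the value is 0 — not a tautology.

neither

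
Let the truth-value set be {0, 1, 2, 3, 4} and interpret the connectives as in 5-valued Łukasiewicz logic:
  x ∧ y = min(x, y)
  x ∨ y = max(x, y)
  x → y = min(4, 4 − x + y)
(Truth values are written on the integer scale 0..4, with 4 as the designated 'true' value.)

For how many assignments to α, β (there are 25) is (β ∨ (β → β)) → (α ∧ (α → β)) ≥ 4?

value 4: 1 assignment (counts)
value 3: 4 assignments
value 2: 7 assignments
value 1: 7 assignments
value 0: 6 assignments
So 1 of the 25 assignments meets the threshold.

1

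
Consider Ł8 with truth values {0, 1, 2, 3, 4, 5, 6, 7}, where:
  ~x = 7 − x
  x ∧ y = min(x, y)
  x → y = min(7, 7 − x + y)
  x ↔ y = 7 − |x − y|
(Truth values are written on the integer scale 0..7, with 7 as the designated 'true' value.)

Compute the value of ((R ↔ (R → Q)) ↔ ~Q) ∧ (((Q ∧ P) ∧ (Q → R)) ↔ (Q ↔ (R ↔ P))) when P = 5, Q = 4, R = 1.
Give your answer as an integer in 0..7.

5

R → Q = 1 → 4 = 7
R ↔ (R → Q) = 1 ↔ 7 = 1
~Q = ~4 = 3
(R ↔ (R → Q)) ↔ ~Q = 1 ↔ 3 = 5
Q ∧ P = 4 ∧ 5 = 4
Q → R = 4 → 1 = 4
(Q ∧ P) ∧ (Q → R) = 4 ∧ 4 = 4
R ↔ P = 1 ↔ 5 = 3
Q ↔ (R ↔ P) = 4 ↔ 3 = 6
((Q ∧ P) ∧ (Q → R)) ↔ (Q ↔ (R ↔ P)) = 4 ↔ 6 = 5
((R ↔ (R → Q)) ↔ ~Q) ∧ (((Q ∧ P) ∧ (Q → R)) ↔ (Q ↔ (R ↔ P))) = 5 ∧ 5 = 5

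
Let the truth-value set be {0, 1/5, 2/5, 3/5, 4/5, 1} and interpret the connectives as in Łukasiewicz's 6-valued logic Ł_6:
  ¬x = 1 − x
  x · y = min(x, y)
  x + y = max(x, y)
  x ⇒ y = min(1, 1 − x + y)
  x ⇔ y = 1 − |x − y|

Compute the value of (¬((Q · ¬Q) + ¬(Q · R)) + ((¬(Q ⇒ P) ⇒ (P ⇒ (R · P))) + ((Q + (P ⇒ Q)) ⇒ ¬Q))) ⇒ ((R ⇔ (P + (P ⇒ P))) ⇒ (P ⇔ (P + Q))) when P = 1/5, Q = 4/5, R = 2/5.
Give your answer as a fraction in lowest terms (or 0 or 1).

¬Q = ¬4/5 = 1/5
Q · ¬Q = 4/5 · 1/5 = 1/5
Q · R = 4/5 · 2/5 = 2/5
¬(Q · R) = ¬2/5 = 3/5
(Q · ¬Q) + ¬(Q · R) = 1/5 + 3/5 = 3/5
¬((Q · ¬Q) + ¬(Q · R)) = ¬3/5 = 2/5
Q ⇒ P = 4/5 ⇒ 1/5 = 2/5
¬(Q ⇒ P) = ¬2/5 = 3/5
R · P = 2/5 · 1/5 = 1/5
P ⇒ (R · P) = 1/5 ⇒ 1/5 = 1
¬(Q ⇒ P) ⇒ (P ⇒ (R · P)) = 3/5 ⇒ 1 = 1
P ⇒ Q = 1/5 ⇒ 4/5 = 1
Q + (P ⇒ Q) = 4/5 + 1 = 1
¬Q = ¬4/5 = 1/5
(Q + (P ⇒ Q)) ⇒ ¬Q = 1 ⇒ 1/5 = 1/5
(¬(Q ⇒ P) ⇒ (P ⇒ (R · P))) + ((Q + (P ⇒ Q)) ⇒ ¬Q) = 1 + 1/5 = 1
¬((Q · ¬Q) + ¬(Q · R)) + ((¬(Q ⇒ P) ⇒ (P ⇒ (R · P))) + ((Q + (P ⇒ Q)) ⇒ ¬Q)) = 2/5 + 1 = 1
P ⇒ P = 1/5 ⇒ 1/5 = 1
P + (P ⇒ P) = 1/5 + 1 = 1
R ⇔ (P + (P ⇒ P)) = 2/5 ⇔ 1 = 2/5
P + Q = 1/5 + 4/5 = 4/5
P ⇔ (P + Q) = 1/5 ⇔ 4/5 = 2/5
(R ⇔ (P + (P ⇒ P))) ⇒ (P ⇔ (P + Q)) = 2/5 ⇒ 2/5 = 1
(¬((Q · ¬Q) + ¬(Q · R)) + ((¬(Q ⇒ P) ⇒ (P ⇒ (R · P))) + ((Q + (P ⇒ Q)) ⇒ ¬Q))) ⇒ ((R ⇔ (P + (P ⇒ P))) ⇒ (P ⇔ (P + Q))) = 1 ⇒ 1 = 1

1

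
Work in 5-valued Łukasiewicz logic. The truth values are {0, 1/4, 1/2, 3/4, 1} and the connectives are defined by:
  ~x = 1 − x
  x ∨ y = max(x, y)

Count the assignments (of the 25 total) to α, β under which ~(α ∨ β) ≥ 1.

value 1: 1 assignment (counts)
value 3/4: 3 assignments
value 1/2: 5 assignments
value 1/4: 7 assignments
value 0: 9 assignments
So 1 of the 25 assignments meets the threshold.

1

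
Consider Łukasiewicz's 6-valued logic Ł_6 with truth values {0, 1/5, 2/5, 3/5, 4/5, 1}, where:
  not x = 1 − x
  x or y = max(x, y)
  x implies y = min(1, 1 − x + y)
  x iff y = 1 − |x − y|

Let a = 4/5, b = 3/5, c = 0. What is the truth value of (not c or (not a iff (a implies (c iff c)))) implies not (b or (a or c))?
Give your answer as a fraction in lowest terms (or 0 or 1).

1/5

not c = not 0 = 1
not a = not 4/5 = 1/5
c iff c = 0 iff 0 = 1
a implies (c iff c) = 4/5 implies 1 = 1
not a iff (a implies (c iff c)) = 1/5 iff 1 = 1/5
not c or (not a iff (a implies (c iff c))) = 1 or 1/5 = 1
a or c = 4/5 or 0 = 4/5
b or (a or c) = 3/5 or 4/5 = 4/5
not (b or (a or c)) = not 4/5 = 1/5
(not c or (not a iff (a implies (c iff c)))) implies not (b or (a or c)) = 1 implies 1/5 = 1/5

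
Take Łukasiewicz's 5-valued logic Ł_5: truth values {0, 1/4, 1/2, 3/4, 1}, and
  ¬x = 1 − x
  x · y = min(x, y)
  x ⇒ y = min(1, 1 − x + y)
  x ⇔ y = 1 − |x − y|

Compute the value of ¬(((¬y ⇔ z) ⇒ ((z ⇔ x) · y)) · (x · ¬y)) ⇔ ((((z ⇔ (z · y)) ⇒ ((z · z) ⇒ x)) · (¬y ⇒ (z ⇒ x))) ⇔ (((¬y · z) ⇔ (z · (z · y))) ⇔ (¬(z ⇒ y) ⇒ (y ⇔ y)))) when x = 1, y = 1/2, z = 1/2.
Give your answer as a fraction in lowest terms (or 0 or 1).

¬y = ¬1/2 = 1/2
¬y ⇔ z = 1/2 ⇔ 1/2 = 1
z ⇔ x = 1/2 ⇔ 1 = 1/2
(z ⇔ x) · y = 1/2 · 1/2 = 1/2
(¬y ⇔ z) ⇒ ((z ⇔ x) · y) = 1 ⇒ 1/2 = 1/2
¬y = ¬1/2 = 1/2
x · ¬y = 1 · 1/2 = 1/2
((¬y ⇔ z) ⇒ ((z ⇔ x) · y)) · (x · ¬y) = 1/2 · 1/2 = 1/2
¬(((¬y ⇔ z) ⇒ ((z ⇔ x) · y)) · (x · ¬y)) = ¬1/2 = 1/2
z · y = 1/2 · 1/2 = 1/2
z ⇔ (z · y) = 1/2 ⇔ 1/2 = 1
z · z = 1/2 · 1/2 = 1/2
(z · z) ⇒ x = 1/2 ⇒ 1 = 1
(z ⇔ (z · y)) ⇒ ((z · z) ⇒ x) = 1 ⇒ 1 = 1
¬y = ¬1/2 = 1/2
z ⇒ x = 1/2 ⇒ 1 = 1
¬y ⇒ (z ⇒ x) = 1/2 ⇒ 1 = 1
((z ⇔ (z · y)) ⇒ ((z · z) ⇒ x)) · (¬y ⇒ (z ⇒ x)) = 1 · 1 = 1
¬y = ¬1/2 = 1/2
¬y · z = 1/2 · 1/2 = 1/2
z · y = 1/2 · 1/2 = 1/2
z · (z · y) = 1/2 · 1/2 = 1/2
(¬y · z) ⇔ (z · (z · y)) = 1/2 ⇔ 1/2 = 1
z ⇒ y = 1/2 ⇒ 1/2 = 1
¬(z ⇒ y) = ¬1 = 0
y ⇔ y = 1/2 ⇔ 1/2 = 1
¬(z ⇒ y) ⇒ (y ⇔ y) = 0 ⇒ 1 = 1
((¬y · z) ⇔ (z · (z · y))) ⇔ (¬(z ⇒ y) ⇒ (y ⇔ y)) = 1 ⇔ 1 = 1
(((z ⇔ (z · y)) ⇒ ((z · z) ⇒ x)) · (¬y ⇒ (z ⇒ x))) ⇔ (((¬y · z) ⇔ (z · (z · y))) ⇔ (¬(z ⇒ y) ⇒ (y ⇔ y))) = 1 ⇔ 1 = 1
¬(((¬y ⇔ z) ⇒ ((z ⇔ x) · y)) · (x · ¬y)) ⇔ ((((z ⇔ (z · y)) ⇒ ((z · z) ⇒ x)) · (¬y ⇒ (z ⇒ x))) ⇔ (((¬y · z) ⇔ (z · (z · y))) ⇔ (¬(z ⇒ y) ⇒ (y ⇔ y)))) = 1/2 ⇔ 1 = 1/2

1/2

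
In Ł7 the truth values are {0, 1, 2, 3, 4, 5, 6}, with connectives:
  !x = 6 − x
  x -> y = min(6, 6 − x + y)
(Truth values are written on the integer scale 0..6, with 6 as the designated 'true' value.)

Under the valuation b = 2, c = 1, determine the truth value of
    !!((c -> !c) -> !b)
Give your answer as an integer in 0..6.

!c = !1 = 5
c -> !c = 1 -> 5 = 6
!b = !2 = 4
(c -> !c) -> !b = 6 -> 4 = 4
!((c -> !c) -> !b) = !4 = 2
!!((c -> !c) -> !b) = !2 = 4

4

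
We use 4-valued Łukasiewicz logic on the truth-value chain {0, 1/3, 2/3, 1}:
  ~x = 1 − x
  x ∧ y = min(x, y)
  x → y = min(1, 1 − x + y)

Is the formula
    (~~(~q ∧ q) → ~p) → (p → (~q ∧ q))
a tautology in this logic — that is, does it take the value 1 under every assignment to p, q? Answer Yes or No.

No

Counterexample: take p = 1/3, q = 0.
~q = ~0 = 1
~q ∧ q = 1 ∧ 0 = 0
~(~q ∧ q) = ~0 = 1
~~(~q ∧ q) = ~1 = 0
~p = ~1/3 = 2/3
~~(~q ∧ q) → ~p = 0 → 2/3 = 1
~q = ~0 = 1
~q ∧ q = 1 ∧ 0 = 0
p → (~q ∧ q) = 1/3 → 0 = 2/3
(~~(~q ∧ q) → ~p) → (p → (~q ∧ q)) = 1 → 2/3 = 2/3
This gives 2/3 ≠ 1.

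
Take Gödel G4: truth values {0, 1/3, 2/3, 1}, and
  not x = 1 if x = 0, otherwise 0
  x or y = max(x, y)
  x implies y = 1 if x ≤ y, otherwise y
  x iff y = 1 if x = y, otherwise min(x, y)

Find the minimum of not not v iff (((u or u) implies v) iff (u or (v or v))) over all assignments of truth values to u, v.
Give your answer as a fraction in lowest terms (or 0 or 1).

Take u = 0, v = 1/3:
not v = not 1/3 = 0
not not v = not 0 = 1
u or u = 0 or 0 = 0
(u or u) implies v = 0 implies 1/3 = 1
v or v = 1/3 or 1/3 = 1/3
u or (v or v) = 0 or 1/3 = 1/3
((u or u) implies v) iff (u or (v or v)) = 1 iff 1/3 = 1/3
not not v iff (((u or u) implies v) iff (u or (v or v))) = 1 iff 1/3 = 1/3
No assignment yields a value below 1/3, so this is the minimum.

1/3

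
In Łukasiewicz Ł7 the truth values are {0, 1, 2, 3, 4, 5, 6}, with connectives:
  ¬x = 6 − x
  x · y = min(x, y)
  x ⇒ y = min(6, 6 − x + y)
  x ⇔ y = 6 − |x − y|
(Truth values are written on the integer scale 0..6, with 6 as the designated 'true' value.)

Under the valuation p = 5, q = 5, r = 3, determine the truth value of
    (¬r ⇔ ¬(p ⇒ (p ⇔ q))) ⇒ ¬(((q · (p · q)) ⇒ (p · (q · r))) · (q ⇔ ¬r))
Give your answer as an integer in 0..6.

5

¬r = ¬3 = 3
p ⇔ q = 5 ⇔ 5 = 6
p ⇒ (p ⇔ q) = 5 ⇒ 6 = 6
¬(p ⇒ (p ⇔ q)) = ¬6 = 0
¬r ⇔ ¬(p ⇒ (p ⇔ q)) = 3 ⇔ 0 = 3
p · q = 5 · 5 = 5
q · (p · q) = 5 · 5 = 5
q · r = 5 · 3 = 3
p · (q · r) = 5 · 3 = 3
(q · (p · q)) ⇒ (p · (q · r)) = 5 ⇒ 3 = 4
¬r = ¬3 = 3
q ⇔ ¬r = 5 ⇔ 3 = 4
((q · (p · q)) ⇒ (p · (q · r))) · (q ⇔ ¬r) = 4 · 4 = 4
¬(((q · (p · q)) ⇒ (p · (q · r))) · (q ⇔ ¬r)) = ¬4 = 2
(¬r ⇔ ¬(p ⇒ (p ⇔ q))) ⇒ ¬(((q · (p · q)) ⇒ (p · (q · r))) · (q ⇔ ¬r)) = 3 ⇒ 2 = 5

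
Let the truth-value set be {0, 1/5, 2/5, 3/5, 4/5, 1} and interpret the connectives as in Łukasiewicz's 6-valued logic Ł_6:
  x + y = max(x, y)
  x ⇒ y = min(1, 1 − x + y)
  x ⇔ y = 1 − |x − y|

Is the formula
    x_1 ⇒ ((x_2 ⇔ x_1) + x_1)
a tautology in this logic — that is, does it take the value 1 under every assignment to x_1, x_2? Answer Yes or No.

At x_1 = 3/5, x_2 = 3/5, for instance:
x_2 ⇔ x_1 = 3/5 ⇔ 3/5 = 1
(x_2 ⇔ x_1) + x_1 = 1 + 3/5 = 1
x_1 ⇒ ((x_2 ⇔ x_1) + x_1) = 3/5 ⇒ 1 = 1
and checking the remaining 35 assignments likewise gives ≥ 1 in every case.

Yes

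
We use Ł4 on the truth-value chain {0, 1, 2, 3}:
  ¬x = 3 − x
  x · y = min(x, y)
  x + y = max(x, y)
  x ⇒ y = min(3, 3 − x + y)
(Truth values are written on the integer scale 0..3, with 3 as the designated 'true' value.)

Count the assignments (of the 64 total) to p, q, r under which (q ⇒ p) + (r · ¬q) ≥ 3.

value 3: 40 assignments (counts)
value 2: 12 assignments
value 1: 8 assignments
value 0: 4 assignments
So 40 of the 64 assignments meet the threshold.

40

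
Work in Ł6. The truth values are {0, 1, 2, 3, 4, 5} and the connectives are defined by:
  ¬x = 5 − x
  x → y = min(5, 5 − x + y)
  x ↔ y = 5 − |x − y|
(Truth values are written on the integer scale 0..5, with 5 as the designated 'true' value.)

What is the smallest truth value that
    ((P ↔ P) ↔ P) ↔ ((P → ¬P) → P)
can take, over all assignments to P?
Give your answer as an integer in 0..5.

4

Take P = 3:
P ↔ P = 3 ↔ 3 = 5
(P ↔ P) ↔ P = 5 ↔ 3 = 3
¬P = ¬3 = 2
P → ¬P = 3 → 2 = 4
(P → ¬P) → P = 4 → 3 = 4
((P ↔ P) ↔ P) ↔ ((P → ¬P) → P) = 3 ↔ 4 = 4
No assignment yields a value below 4, so this is the minimum.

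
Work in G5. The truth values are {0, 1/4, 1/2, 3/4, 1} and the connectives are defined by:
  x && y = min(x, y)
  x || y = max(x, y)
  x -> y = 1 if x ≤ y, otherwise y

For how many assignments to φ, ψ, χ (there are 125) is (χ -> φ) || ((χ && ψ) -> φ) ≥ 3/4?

96

value 1: 95 assignments (counts)
value 3/4: 1 assignment (counts)
value 1/2: 4 assignments
value 1/4: 9 assignments
value 0: 16 assignments
So 96 of the 125 assignments meet the threshold.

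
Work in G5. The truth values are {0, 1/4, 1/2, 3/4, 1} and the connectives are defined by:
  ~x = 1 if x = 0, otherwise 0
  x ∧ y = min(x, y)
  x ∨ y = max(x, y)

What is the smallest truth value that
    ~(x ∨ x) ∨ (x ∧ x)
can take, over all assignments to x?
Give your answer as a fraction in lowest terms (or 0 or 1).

Take x = 1/4:
x ∨ x = 1/4 ∨ 1/4 = 1/4
~(x ∨ x) = ~1/4 = 0
x ∧ x = 1/4 ∧ 1/4 = 1/4
~(x ∨ x) ∨ (x ∧ x) = 0 ∨ 1/4 = 1/4
No assignment yields a value below 1/4, so this is the minimum.

1/4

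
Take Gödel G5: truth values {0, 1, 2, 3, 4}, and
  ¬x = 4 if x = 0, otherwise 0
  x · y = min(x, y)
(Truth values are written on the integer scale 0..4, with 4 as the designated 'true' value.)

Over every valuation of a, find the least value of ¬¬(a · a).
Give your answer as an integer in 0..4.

Take a = 0:
a · a = 0 · 0 = 0
¬(a · a) = ¬0 = 4
¬¬(a · a) = ¬4 = 0
No assignment yields a value below 0, so this is the minimum.

0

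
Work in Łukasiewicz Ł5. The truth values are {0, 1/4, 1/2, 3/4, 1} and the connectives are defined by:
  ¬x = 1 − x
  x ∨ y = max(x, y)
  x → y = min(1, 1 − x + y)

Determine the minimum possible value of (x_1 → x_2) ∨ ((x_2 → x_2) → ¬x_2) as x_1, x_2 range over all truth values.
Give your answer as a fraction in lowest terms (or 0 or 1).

1/2

Take x_1 = 1, x_2 = 1/2:
x_1 → x_2 = 1 → 1/2 = 1/2
x_2 → x_2 = 1/2 → 1/2 = 1
¬x_2 = ¬1/2 = 1/2
(x_2 → x_2) → ¬x_2 = 1 → 1/2 = 1/2
(x_1 → x_2) ∨ ((x_2 → x_2) → ¬x_2) = 1/2 ∨ 1/2 = 1/2
No assignment yields a value below 1/2, so this is the minimum.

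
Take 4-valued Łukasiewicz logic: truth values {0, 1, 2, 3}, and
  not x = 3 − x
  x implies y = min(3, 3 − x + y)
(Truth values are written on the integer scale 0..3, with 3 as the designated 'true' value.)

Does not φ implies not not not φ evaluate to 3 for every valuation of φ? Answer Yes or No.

Yes

φ = 0 ↦ 3
φ = 1 ↦ 3
φ = 2 ↦ 3
φ = 3 ↦ 3
Every assignment gives a value ≥ 3.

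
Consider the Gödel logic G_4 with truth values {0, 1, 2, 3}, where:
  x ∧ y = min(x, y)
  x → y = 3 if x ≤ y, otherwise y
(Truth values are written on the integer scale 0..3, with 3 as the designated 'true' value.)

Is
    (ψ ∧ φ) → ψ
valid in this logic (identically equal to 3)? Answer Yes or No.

Yes

φ = 0, ψ = 0 ↦ 3
φ = 0, ψ = 1 ↦ 3
φ = 0, ψ = 2 ↦ 3
φ = 0, ψ = 3 ↦ 3
φ = 1, ψ = 0 ↦ 3
φ = 1, ψ = 1 ↦ 3
φ = 1, ψ = 2 ↦ 3
φ = 1, ψ = 3 ↦ 3
φ = 2, ψ = 0 ↦ 3
φ = 2, ψ = 1 ↦ 3
φ = 2, ψ = 2 ↦ 3
φ = 2, ψ = 3 ↦ 3
φ = 3, ψ = 0 ↦ 3
φ = 3, ψ = 1 ↦ 3
φ = 3, ψ = 2 ↦ 3
φ = 3, ψ = 3 ↦ 3
Every assignment gives a value ≥ 3.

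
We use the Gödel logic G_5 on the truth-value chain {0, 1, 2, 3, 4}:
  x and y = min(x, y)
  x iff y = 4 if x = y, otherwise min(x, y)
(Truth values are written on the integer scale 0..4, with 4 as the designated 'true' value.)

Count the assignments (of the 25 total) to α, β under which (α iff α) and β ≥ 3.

10

value 4: 5 assignments (counts)
value 3: 5 assignments (counts)
value 2: 5 assignments
value 1: 5 assignments
value 0: 5 assignments
So 10 of the 25 assignments meet the threshold.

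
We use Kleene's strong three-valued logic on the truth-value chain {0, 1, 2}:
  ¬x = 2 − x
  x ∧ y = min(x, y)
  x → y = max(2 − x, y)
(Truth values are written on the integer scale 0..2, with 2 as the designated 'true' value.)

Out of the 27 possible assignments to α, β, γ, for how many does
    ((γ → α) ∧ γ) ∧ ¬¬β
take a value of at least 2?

value 2: 1 assignment (counts)
value 1: 9 assignments
value 0: 17 assignments
So 1 of the 27 assignments meets the threshold.

1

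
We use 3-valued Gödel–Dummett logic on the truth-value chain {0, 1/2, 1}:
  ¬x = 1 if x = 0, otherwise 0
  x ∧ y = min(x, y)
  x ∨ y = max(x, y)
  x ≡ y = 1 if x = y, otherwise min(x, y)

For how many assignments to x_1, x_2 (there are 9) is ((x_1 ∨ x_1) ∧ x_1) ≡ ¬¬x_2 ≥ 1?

x_1 = 0, x_2 = 0 ↦ 1  ≥
x_1 = 0, x_2 = 1/2 ↦ 0  <
x_1 = 0, x_2 = 1 ↦ 0  <
x_1 = 1/2, x_2 = 0 ↦ 0  <
x_1 = 1/2, x_2 = 1/2 ↦ 1/2  <
x_1 = 1/2, x_2 = 1 ↦ 1/2  <
x_1 = 1, x_2 = 0 ↦ 0  <
x_1 = 1, x_2 = 1/2 ↦ 1  ≥
x_1 = 1, x_2 = 1 ↦ 1  ≥
So 3 of the 9 assignments meet the threshold.

3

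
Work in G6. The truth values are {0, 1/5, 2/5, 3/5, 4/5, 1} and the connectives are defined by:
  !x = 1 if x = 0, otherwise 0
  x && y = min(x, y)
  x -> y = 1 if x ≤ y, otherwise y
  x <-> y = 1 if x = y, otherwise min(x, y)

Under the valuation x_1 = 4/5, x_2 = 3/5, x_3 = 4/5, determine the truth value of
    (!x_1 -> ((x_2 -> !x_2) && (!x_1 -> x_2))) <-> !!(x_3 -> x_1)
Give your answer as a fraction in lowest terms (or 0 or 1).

1

!x_1 = !4/5 = 0
!x_2 = !3/5 = 0
x_2 -> !x_2 = 3/5 -> 0 = 0
!x_1 = !4/5 = 0
!x_1 -> x_2 = 0 -> 3/5 = 1
(x_2 -> !x_2) && (!x_1 -> x_2) = 0 && 1 = 0
!x_1 -> ((x_2 -> !x_2) && (!x_1 -> x_2)) = 0 -> 0 = 1
x_3 -> x_1 = 4/5 -> 4/5 = 1
!(x_3 -> x_1) = !1 = 0
!!(x_3 -> x_1) = !0 = 1
(!x_1 -> ((x_2 -> !x_2) && (!x_1 -> x_2))) <-> !!(x_3 -> x_1) = 1 <-> 1 = 1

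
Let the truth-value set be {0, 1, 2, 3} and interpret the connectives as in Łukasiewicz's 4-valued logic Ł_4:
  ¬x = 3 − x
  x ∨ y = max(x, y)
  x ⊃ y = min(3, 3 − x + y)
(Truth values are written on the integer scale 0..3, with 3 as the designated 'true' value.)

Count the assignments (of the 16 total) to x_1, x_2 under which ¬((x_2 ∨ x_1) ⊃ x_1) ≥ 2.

3

x_1 = 0, x_2 = 0 ↦ 0  <
x_1 = 0, x_2 = 1 ↦ 1  <
x_1 = 0, x_2 = 2 ↦ 2  ≥
x_1 = 0, x_2 = 3 ↦ 3  ≥
x_1 = 1, x_2 = 0 ↦ 0  <
x_1 = 1, x_2 = 1 ↦ 0  <
x_1 = 1, x_2 = 2 ↦ 1  <
x_1 = 1, x_2 = 3 ↦ 2  ≥
x_1 = 2, x_2 = 0 ↦ 0  <
x_1 = 2, x_2 = 1 ↦ 0  <
x_1 = 2, x_2 = 2 ↦ 0  <
x_1 = 2, x_2 = 3 ↦ 1  <
x_1 = 3, x_2 = 0 ↦ 0  <
x_1 = 3, x_2 = 1 ↦ 0  <
x_1 = 3, x_2 = 2 ↦ 0  <
x_1 = 3, x_2 = 3 ↦ 0  <
So 3 of the 16 assignments meet the threshold.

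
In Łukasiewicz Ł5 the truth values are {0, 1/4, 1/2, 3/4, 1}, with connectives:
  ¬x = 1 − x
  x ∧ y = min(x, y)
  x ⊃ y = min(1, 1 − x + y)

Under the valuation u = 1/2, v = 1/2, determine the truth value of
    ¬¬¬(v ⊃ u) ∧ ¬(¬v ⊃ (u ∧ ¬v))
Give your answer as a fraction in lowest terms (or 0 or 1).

v ⊃ u = 1/2 ⊃ 1/2 = 1
¬(v ⊃ u) = ¬1 = 0
¬¬(v ⊃ u) = ¬0 = 1
¬¬¬(v ⊃ u) = ¬1 = 0
¬v = ¬1/2 = 1/2
¬v = ¬1/2 = 1/2
u ∧ ¬v = 1/2 ∧ 1/2 = 1/2
¬v ⊃ (u ∧ ¬v) = 1/2 ⊃ 1/2 = 1
¬(¬v ⊃ (u ∧ ¬v)) = ¬1 = 0
¬¬¬(v ⊃ u) ∧ ¬(¬v ⊃ (u ∧ ¬v)) = 0 ∧ 0 = 0

0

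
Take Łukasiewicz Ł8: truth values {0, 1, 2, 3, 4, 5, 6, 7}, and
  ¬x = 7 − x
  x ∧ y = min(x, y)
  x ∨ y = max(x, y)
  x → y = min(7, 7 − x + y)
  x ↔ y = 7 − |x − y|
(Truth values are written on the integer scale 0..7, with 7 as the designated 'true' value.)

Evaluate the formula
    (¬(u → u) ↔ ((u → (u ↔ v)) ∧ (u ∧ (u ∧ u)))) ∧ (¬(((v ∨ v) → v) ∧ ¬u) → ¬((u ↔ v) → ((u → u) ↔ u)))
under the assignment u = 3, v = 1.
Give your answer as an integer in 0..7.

u → u = 3 → 3 = 7
¬(u → u) = ¬7 = 0
u ↔ v = 3 ↔ 1 = 5
u → (u ↔ v) = 3 → 5 = 7
u ∧ u = 3 ∧ 3 = 3
u ∧ (u ∧ u) = 3 ∧ 3 = 3
(u → (u ↔ v)) ∧ (u ∧ (u ∧ u)) = 7 ∧ 3 = 3
¬(u → u) ↔ ((u → (u ↔ v)) ∧ (u ∧ (u ∧ u))) = 0 ↔ 3 = 4
v ∨ v = 1 ∨ 1 = 1
(v ∨ v) → v = 1 → 1 = 7
¬u = ¬3 = 4
((v ∨ v) → v) ∧ ¬u = 7 ∧ 4 = 4
¬(((v ∨ v) → v) ∧ ¬u) = ¬4 = 3
u ↔ v = 3 ↔ 1 = 5
u → u = 3 → 3 = 7
(u → u) ↔ u = 7 ↔ 3 = 3
(u ↔ v) → ((u → u) ↔ u) = 5 → 3 = 5
¬((u ↔ v) → ((u → u) ↔ u)) = ¬5 = 2
¬(((v ∨ v) → v) ∧ ¬u) → ¬((u ↔ v) → ((u → u) ↔ u)) = 3 → 2 = 6
(¬(u → u) ↔ ((u → (u ↔ v)) ∧ (u ∧ (u ∧ u)))) ∧ (¬(((v ∨ v) → v) ∧ ¬u) → ¬((u ↔ v) → ((u → u) ↔ u))) = 4 ∧ 6 = 4

4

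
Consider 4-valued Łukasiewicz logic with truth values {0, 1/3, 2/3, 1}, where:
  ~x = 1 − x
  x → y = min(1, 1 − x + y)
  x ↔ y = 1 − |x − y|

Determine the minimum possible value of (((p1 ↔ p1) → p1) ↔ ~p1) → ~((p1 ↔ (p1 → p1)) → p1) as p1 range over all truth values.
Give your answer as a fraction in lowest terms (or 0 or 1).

Take p1 = 1/3:
p1 ↔ p1 = 1/3 ↔ 1/3 = 1
(p1 ↔ p1) → p1 = 1 → 1/3 = 1/3
~p1 = ~1/3 = 2/3
((p1 ↔ p1) → p1) ↔ ~p1 = 1/3 ↔ 2/3 = 2/3
p1 → p1 = 1/3 → 1/3 = 1
p1 ↔ (p1 → p1) = 1/3 ↔ 1 = 1/3
(p1 ↔ (p1 → p1)) → p1 = 1/3 → 1/3 = 1
~((p1 ↔ (p1 → p1)) → p1) = ~1 = 0
(((p1 ↔ p1) → p1) ↔ ~p1) → ~((p1 ↔ (p1 → p1)) → p1) = 2/3 → 0 = 1/3
No assignment yields a value below 1/3, so this is the minimum.

1/3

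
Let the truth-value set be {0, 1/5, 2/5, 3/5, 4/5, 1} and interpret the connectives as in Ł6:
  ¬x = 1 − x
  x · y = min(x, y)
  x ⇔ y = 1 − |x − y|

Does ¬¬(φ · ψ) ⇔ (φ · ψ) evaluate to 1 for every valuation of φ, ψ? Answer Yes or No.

Yes

At φ = 4/5, ψ = 2/5, for instance:
φ · ψ = 4/5 · 2/5 = 2/5
¬(φ · ψ) = ¬2/5 = 3/5
¬¬(φ · ψ) = ¬3/5 = 2/5
¬¬(φ · ψ) ⇔ (φ · ψ) = 2/5 ⇔ 2/5 = 1
and checking the remaining 35 assignments likewise gives ≥ 1 in every case.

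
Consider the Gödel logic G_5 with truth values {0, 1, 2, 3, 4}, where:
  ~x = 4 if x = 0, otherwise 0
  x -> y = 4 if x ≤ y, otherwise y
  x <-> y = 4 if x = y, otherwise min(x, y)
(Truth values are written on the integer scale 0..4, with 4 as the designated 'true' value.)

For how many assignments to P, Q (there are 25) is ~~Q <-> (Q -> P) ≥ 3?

value 4: 10 assignments (counts)
value 3: 1 assignment (counts)
value 2: 2 assignments
value 1: 3 assignments
value 0: 9 assignments
So 11 of the 25 assignments meet the threshold.

11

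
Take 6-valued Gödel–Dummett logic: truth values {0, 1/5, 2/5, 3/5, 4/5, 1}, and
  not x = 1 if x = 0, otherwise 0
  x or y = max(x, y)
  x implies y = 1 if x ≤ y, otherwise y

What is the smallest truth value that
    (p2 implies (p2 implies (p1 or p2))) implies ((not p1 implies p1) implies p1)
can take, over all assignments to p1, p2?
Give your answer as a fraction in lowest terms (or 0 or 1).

Take p1 = 1/5, p2 = 0:
p1 or p2 = 1/5 or 0 = 1/5
p2 implies (p1 or p2) = 0 implies 1/5 = 1
p2 implies (p2 implies (p1 or p2)) = 0 implies 1 = 1
not p1 = not 1/5 = 0
not p1 implies p1 = 0 implies 1/5 = 1
(not p1 implies p1) implies p1 = 1 implies 1/5 = 1/5
(p2 implies (p2 implies (p1 or p2))) implies ((not p1 implies p1) implies p1) = 1 implies 1/5 = 1/5
No assignment yields a value below 1/5, so this is the minimum.

1/5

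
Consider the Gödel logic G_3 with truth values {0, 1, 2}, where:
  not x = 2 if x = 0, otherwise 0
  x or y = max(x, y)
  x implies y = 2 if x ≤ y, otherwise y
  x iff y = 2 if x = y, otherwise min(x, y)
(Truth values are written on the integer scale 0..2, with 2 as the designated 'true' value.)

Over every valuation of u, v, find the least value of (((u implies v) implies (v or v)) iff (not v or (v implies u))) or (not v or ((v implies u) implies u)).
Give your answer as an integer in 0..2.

1

Take u = 1, v = 1:
u implies v = 1 implies 1 = 2
v or v = 1 or 1 = 1
(u implies v) implies (v or v) = 2 implies 1 = 1
not v = not 1 = 0
v implies u = 1 implies 1 = 2
not v or (v implies u) = 0 or 2 = 2
((u implies v) implies (v or v)) iff (not v or (v implies u)) = 1 iff 2 = 1
not v = not 1 = 0
v implies u = 1 implies 1 = 2
(v implies u) implies u = 2 implies 1 = 1
not v or ((v implies u) implies u) = 0 or 1 = 1
(((u implies v) implies (v or v)) iff (not v or (v implies u))) or (not v or ((v implies u) implies u)) = 1 or 1 = 1
No assignment yields a value below 1, so this is the minimum.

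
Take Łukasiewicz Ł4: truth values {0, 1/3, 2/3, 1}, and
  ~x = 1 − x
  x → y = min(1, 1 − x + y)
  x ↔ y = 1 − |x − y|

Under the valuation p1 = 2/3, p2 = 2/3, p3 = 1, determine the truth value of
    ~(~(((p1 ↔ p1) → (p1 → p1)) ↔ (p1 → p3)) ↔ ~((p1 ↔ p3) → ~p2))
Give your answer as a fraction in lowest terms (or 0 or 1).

p1 ↔ p1 = 2/3 ↔ 2/3 = 1
p1 → p1 = 2/3 → 2/3 = 1
(p1 ↔ p1) → (p1 → p1) = 1 → 1 = 1
p1 → p3 = 2/3 → 1 = 1
((p1 ↔ p1) → (p1 → p1)) ↔ (p1 → p3) = 1 ↔ 1 = 1
~(((p1 ↔ p1) → (p1 → p1)) ↔ (p1 → p3)) = ~1 = 0
p1 ↔ p3 = 2/3 ↔ 1 = 2/3
~p2 = ~2/3 = 1/3
(p1 ↔ p3) → ~p2 = 2/3 → 1/3 = 2/3
~((p1 ↔ p3) → ~p2) = ~2/3 = 1/3
~(((p1 ↔ p1) → (p1 → p1)) ↔ (p1 → p3)) ↔ ~((p1 ↔ p3) → ~p2) = 0 ↔ 1/3 = 2/3
~(~(((p1 ↔ p1) → (p1 → p1)) ↔ (p1 → p3)) ↔ ~((p1 ↔ p3) → ~p2)) = ~2/3 = 1/3

1/3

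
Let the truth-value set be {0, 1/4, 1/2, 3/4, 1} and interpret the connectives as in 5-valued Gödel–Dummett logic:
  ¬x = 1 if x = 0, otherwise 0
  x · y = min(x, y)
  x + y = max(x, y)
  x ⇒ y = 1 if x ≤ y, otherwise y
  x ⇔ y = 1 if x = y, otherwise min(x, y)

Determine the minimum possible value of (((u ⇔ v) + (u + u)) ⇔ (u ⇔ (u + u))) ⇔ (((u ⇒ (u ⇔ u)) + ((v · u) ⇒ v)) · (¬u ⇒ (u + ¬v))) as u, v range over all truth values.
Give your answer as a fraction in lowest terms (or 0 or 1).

Take u = 1/4, v = 0:
u ⇔ v = 1/4 ⇔ 0 = 0
u + u = 1/4 + 1/4 = 1/4
(u ⇔ v) + (u + u) = 0 + 1/4 = 1/4
u + u = 1/4 + 1/4 = 1/4
u ⇔ (u + u) = 1/4 ⇔ 1/4 = 1
((u ⇔ v) + (u + u)) ⇔ (u ⇔ (u + u)) = 1/4 ⇔ 1 = 1/4
u ⇔ u = 1/4 ⇔ 1/4 = 1
u ⇒ (u ⇔ u) = 1/4 ⇒ 1 = 1
v · u = 0 · 1/4 = 0
(v · u) ⇒ v = 0 ⇒ 0 = 1
(u ⇒ (u ⇔ u)) + ((v · u) ⇒ v) = 1 + 1 = 1
¬u = ¬1/4 = 0
¬v = ¬0 = 1
u + ¬v = 1/4 + 1 = 1
¬u ⇒ (u + ¬v) = 0 ⇒ 1 = 1
((u ⇒ (u ⇔ u)) + ((v · u) ⇒ v)) · (¬u ⇒ (u + ¬v)) = 1 · 1 = 1
(((u ⇔ v) + (u + u)) ⇔ (u ⇔ (u + u))) ⇔ (((u ⇒ (u ⇔ u)) + ((v · u) ⇒ v)) · (¬u ⇒ (u + ¬v))) = 1/4 ⇔ 1 = 1/4
No assignment yields a value below 1/4, so this is the minimum.

1/4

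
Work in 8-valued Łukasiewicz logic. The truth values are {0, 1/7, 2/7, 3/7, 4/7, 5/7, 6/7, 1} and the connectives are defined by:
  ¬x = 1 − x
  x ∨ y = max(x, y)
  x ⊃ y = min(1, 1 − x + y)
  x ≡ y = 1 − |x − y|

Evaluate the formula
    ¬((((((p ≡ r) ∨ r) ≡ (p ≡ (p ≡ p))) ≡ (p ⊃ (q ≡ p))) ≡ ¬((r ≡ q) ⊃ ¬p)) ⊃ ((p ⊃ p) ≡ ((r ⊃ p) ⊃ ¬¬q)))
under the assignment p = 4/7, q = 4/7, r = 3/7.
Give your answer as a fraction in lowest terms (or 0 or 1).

p ≡ r = 4/7 ≡ 3/7 = 6/7
(p ≡ r) ∨ r = 6/7 ∨ 3/7 = 6/7
p ≡ p = 4/7 ≡ 4/7 = 1
p ≡ (p ≡ p) = 4/7 ≡ 1 = 4/7
((p ≡ r) ∨ r) ≡ (p ≡ (p ≡ p)) = 6/7 ≡ 4/7 = 5/7
q ≡ p = 4/7 ≡ 4/7 = 1
p ⊃ (q ≡ p) = 4/7 ⊃ 1 = 1
(((p ≡ r) ∨ r) ≡ (p ≡ (p ≡ p))) ≡ (p ⊃ (q ≡ p)) = 5/7 ≡ 1 = 5/7
r ≡ q = 3/7 ≡ 4/7 = 6/7
¬p = ¬4/7 = 3/7
(r ≡ q) ⊃ ¬p = 6/7 ⊃ 3/7 = 4/7
¬((r ≡ q) ⊃ ¬p) = ¬4/7 = 3/7
((((p ≡ r) ∨ r) ≡ (p ≡ (p ≡ p))) ≡ (p ⊃ (q ≡ p))) ≡ ¬((r ≡ q) ⊃ ¬p) = 5/7 ≡ 3/7 = 5/7
p ⊃ p = 4/7 ⊃ 4/7 = 1
r ⊃ p = 3/7 ⊃ 4/7 = 1
¬q = ¬4/7 = 3/7
¬¬q = ¬3/7 = 4/7
(r ⊃ p) ⊃ ¬¬q = 1 ⊃ 4/7 = 4/7
(p ⊃ p) ≡ ((r ⊃ p) ⊃ ¬¬q) = 1 ≡ 4/7 = 4/7
(((((p ≡ r) ∨ r) ≡ (p ≡ (p ≡ p))) ≡ (p ⊃ (q ≡ p))) ≡ ¬((r ≡ q) ⊃ ¬p)) ⊃ ((p ⊃ p) ≡ ((r ⊃ p) ⊃ ¬¬q)) = 5/7 ⊃ 4/7 = 6/7
¬((((((p ≡ r) ∨ r) ≡ (p ≡ (p ≡ p))) ≡ (p ⊃ (q ≡ p))) ≡ ¬((r ≡ q) ⊃ ¬p)) ⊃ ((p ⊃ p) ≡ ((r ⊃ p) ⊃ ¬¬q))) = ¬6/7 = 1/7

1/7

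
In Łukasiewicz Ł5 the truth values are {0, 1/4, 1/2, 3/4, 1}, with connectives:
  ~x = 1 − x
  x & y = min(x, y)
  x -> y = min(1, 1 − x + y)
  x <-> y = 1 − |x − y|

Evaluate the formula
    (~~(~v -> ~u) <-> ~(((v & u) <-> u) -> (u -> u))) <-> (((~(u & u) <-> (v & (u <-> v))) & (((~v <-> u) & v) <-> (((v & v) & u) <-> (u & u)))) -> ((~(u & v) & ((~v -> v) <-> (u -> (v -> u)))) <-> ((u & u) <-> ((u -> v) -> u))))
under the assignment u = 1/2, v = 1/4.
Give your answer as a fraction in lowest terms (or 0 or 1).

~v = ~1/4 = 3/4
~u = ~1/2 = 1/2
~v -> ~u = 3/4 -> 1/2 = 3/4
~(~v -> ~u) = ~3/4 = 1/4
~~(~v -> ~u) = ~1/4 = 3/4
v & u = 1/4 & 1/2 = 1/4
(v & u) <-> u = 1/4 <-> 1/2 = 3/4
u -> u = 1/2 -> 1/2 = 1
((v & u) <-> u) -> (u -> u) = 3/4 -> 1 = 1
~(((v & u) <-> u) -> (u -> u)) = ~1 = 0
~~(~v -> ~u) <-> ~(((v & u) <-> u) -> (u -> u)) = 3/4 <-> 0 = 1/4
u & u = 1/2 & 1/2 = 1/2
~(u & u) = ~1/2 = 1/2
u <-> v = 1/2 <-> 1/4 = 3/4
v & (u <-> v) = 1/4 & 3/4 = 1/4
~(u & u) <-> (v & (u <-> v)) = 1/2 <-> 1/4 = 3/4
~v = ~1/4 = 3/4
~v <-> u = 3/4 <-> 1/2 = 3/4
(~v <-> u) & v = 3/4 & 1/4 = 1/4
v & v = 1/4 & 1/4 = 1/4
(v & v) & u = 1/4 & 1/2 = 1/4
u & u = 1/2 & 1/2 = 1/2
((v & v) & u) <-> (u & u) = 1/4 <-> 1/2 = 3/4
((~v <-> u) & v) <-> (((v & v) & u) <-> (u & u)) = 1/4 <-> 3/4 = 1/2
(~(u & u) <-> (v & (u <-> v))) & (((~v <-> u) & v) <-> (((v & v) & u) <-> (u & u))) = 3/4 & 1/2 = 1/2
u & v = 1/2 & 1/4 = 1/4
~(u & v) = ~1/4 = 3/4
~v = ~1/4 = 3/4
~v -> v = 3/4 -> 1/4 = 1/2
v -> u = 1/4 -> 1/2 = 1
u -> (v -> u) = 1/2 -> 1 = 1
(~v -> v) <-> (u -> (v -> u)) = 1/2 <-> 1 = 1/2
~(u & v) & ((~v -> v) <-> (u -> (v -> u))) = 3/4 & 1/2 = 1/2
u & u = 1/2 & 1/2 = 1/2
u -> v = 1/2 -> 1/4 = 3/4
(u -> v) -> u = 3/4 -> 1/2 = 3/4
(u & u) <-> ((u -> v) -> u) = 1/2 <-> 3/4 = 3/4
(~(u & v) & ((~v -> v) <-> (u -> (v -> u)))) <-> ((u & u) <-> ((u -> v) -> u)) = 1/2 <-> 3/4 = 3/4
((~(u & u) <-> (v & (u <-> v))) & (((~v <-> u) & v) <-> (((v & v) & u) <-> (u & u)))) -> ((~(u & v) & ((~v -> v) <-> (u -> (v -> u)))) <-> ((u & u) <-> ((u -> v) -> u))) = 1/2 -> 3/4 = 1
(~~(~v -> ~u) <-> ~(((v & u) <-> u) -> (u -> u))) <-> (((~(u & u) <-> (v & (u <-> v))) & (((~v <-> u) & v) <-> (((v & v) & u) <-> (u & u)))) -> ((~(u & v) & ((~v -> v) <-> (u -> (v -> u)))) <-> ((u & u) <-> ((u -> v) -> u)))) = 1/4 <-> 1 = 1/4

1/4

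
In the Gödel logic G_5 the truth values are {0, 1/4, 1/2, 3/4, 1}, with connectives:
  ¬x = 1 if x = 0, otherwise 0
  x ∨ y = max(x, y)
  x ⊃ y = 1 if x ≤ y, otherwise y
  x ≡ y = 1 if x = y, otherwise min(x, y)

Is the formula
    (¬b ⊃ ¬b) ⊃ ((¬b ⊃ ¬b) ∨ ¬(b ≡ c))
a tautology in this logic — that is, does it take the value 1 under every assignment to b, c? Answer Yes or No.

Yes

At b = 1/2, c = 1/4, for instance:
¬b = ¬1/2 = 0
¬b = ¬1/2 = 0
¬b ⊃ ¬b = 0 ⊃ 0 = 1
b ≡ c = 1/2 ≡ 1/4 = 1/4
¬(b ≡ c) = ¬1/4 = 0
(¬b ⊃ ¬b) ∨ ¬(b ≡ c) = 1 ∨ 0 = 1
(¬b ⊃ ¬b) ⊃ ((¬b ⊃ ¬b) ∨ ¬(b ≡ c)) = 1 ⊃ 1 = 1
and checking the remaining 24 assignments likewise gives ≥ 1 in every case.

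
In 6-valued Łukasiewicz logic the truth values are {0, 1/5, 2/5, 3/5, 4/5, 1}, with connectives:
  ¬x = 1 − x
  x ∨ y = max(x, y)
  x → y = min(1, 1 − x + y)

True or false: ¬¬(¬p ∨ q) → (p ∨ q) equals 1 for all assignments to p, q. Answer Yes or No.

Counterexample: take p = 0, q = 0.
¬p = ¬0 = 1
¬p ∨ q = 1 ∨ 0 = 1
¬(¬p ∨ q) = ¬1 = 0
¬¬(¬p ∨ q) = ¬0 = 1
p ∨ q = 0 ∨ 0 = 0
¬¬(¬p ∨ q) → (p ∨ q) = 1 → 0 = 0
This gives 0 ≠ 1.

No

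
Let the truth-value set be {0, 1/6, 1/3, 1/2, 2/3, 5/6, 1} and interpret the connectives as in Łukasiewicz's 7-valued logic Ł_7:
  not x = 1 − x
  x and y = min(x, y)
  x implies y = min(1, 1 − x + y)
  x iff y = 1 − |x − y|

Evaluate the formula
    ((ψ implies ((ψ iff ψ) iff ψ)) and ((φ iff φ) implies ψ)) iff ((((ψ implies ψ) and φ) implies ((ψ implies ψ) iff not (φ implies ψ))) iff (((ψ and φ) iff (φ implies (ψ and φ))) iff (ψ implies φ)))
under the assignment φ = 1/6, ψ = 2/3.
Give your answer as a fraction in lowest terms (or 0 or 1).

5/6

ψ iff ψ = 2/3 iff 2/3 = 1
(ψ iff ψ) iff ψ = 1 iff 2/3 = 2/3
ψ implies ((ψ iff ψ) iff ψ) = 2/3 implies 2/3 = 1
φ iff φ = 1/6 iff 1/6 = 1
(φ iff φ) implies ψ = 1 implies 2/3 = 2/3
(ψ implies ((ψ iff ψ) iff ψ)) and ((φ iff φ) implies ψ) = 1 and 2/3 = 2/3
ψ implies ψ = 2/3 implies 2/3 = 1
(ψ implies ψ) and φ = 1 and 1/6 = 1/6
ψ implies ψ = 2/3 implies 2/3 = 1
φ implies ψ = 1/6 implies 2/3 = 1
not (φ implies ψ) = not 1 = 0
(ψ implies ψ) iff not (φ implies ψ) = 1 iff 0 = 0
((ψ implies ψ) and φ) implies ((ψ implies ψ) iff not (φ implies ψ)) = 1/6 implies 0 = 5/6
ψ and φ = 2/3 and 1/6 = 1/6
ψ and φ = 2/3 and 1/6 = 1/6
φ implies (ψ and φ) = 1/6 implies 1/6 = 1
(ψ and φ) iff (φ implies (ψ and φ)) = 1/6 iff 1 = 1/6
ψ implies φ = 2/3 implies 1/6 = 1/2
((ψ and φ) iff (φ implies (ψ and φ))) iff (ψ implies φ) = 1/6 iff 1/2 = 2/3
(((ψ implies ψ) and φ) implies ((ψ implies ψ) iff not (φ implies ψ))) iff (((ψ and φ) iff (φ implies (ψ and φ))) iff (ψ implies φ)) = 5/6 iff 2/3 = 5/6
((ψ implies ((ψ iff ψ) iff ψ)) and ((φ iff φ) implies ψ)) iff ((((ψ implies ψ) and φ) implies ((ψ implies ψ) iff not (φ implies ψ))) iff (((ψ and φ) iff (φ implies (ψ and φ))) iff (ψ implies φ))) = 2/3 iff 5/6 = 5/6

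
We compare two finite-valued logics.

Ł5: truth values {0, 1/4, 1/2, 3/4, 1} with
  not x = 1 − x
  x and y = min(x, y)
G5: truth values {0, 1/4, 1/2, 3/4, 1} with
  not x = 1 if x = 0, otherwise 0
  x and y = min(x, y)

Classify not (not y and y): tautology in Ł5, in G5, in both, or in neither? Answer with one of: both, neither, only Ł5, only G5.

only G5

In Ł5: at y = 1/4 the value is 3/4 — not a tautology.
In G5: every assignment gives 1 — tautology.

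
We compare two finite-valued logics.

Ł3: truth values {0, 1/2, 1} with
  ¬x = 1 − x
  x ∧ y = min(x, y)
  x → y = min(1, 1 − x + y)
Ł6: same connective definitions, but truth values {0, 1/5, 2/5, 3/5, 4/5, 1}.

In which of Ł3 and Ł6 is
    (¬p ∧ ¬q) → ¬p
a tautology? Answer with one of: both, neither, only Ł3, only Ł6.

In Ł3: every assignment gives 1 — tautology.
In Ł6: every assignment gives 1 — tautology.

both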